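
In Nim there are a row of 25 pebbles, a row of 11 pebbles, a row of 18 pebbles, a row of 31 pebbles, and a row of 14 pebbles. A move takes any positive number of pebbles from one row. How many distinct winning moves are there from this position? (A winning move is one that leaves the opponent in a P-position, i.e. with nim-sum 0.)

3

Compute the nim-sum pairwise:
25 ⊕ 11 = 18
18 ⊕ 18 = 0
0 ⊕ 31 = 31
31 ⊕ 14 = 17
The overall nim-sum is X = 17. A row of size p has a winning move iff p XOR X < p (reduce it to p XOR X).
  25: 25 XOR 17 = 8 < 25 — winning move (to 8).
  11: 11 XOR 17 = 26 ≥ 11 — no move.
  18: 18 XOR 17 = 3 < 18 — winning move (to 3).
  31: 31 XOR 17 = 14 < 31 — winning move (to 14).
  14: 14 XOR 17 = 31 ≥ 14 — no move.
That gives 3 winning moves.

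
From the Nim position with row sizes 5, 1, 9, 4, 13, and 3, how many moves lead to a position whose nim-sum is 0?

Bitwise XOR of the heap sizes:
  0101  (5)
  0001  (1)
  1001  (9)
  0100  (4)
  1101  (13)
  0011  (3)
  ----
  0111  (7)
The overall nim-sum is X = 7. A row of size p has a winning move iff p XOR X < p (reduce it to p XOR X).
  5: 5 XOR 7 = 2 < 5 — winning move (to 2).
  1: 1 XOR 7 = 6 ≥ 1 — no move.
  9: 9 XOR 7 = 14 ≥ 9 — no move.
  4: 4 XOR 7 = 3 < 4 — winning move (to 3).
  13: 13 XOR 7 = 10 < 13 — winning move (to 10).
  3: 3 XOR 7 = 4 ≥ 3 — no move.
That gives 3 winning moves.

3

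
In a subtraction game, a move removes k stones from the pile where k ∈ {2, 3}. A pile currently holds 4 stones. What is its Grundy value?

2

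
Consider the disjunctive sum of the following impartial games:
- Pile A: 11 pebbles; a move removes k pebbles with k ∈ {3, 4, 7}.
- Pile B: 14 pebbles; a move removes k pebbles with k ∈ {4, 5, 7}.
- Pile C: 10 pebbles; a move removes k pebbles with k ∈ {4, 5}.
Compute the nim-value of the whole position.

0

Build the Grundy sequence for pile A with g(k) = mex{g(k−s) : s ∈ {3, 4, 7}, s ≤ k}:
k:     0  1  2  3  4  5  6  7  8  9 10 11
g(k):  0  0  0  1  1  1  2  2  2  3  0  0
So g(11) = 0.
Build the Grundy sequence for pile B with g(k) = mex{g(k−s) : s ∈ {4, 5, 7}, s ≤ k}:
k:     0  1  2  3  4  5  6  7  8  9 10 11 12 13 14
g(k):  0  0  0  0  1  1  1  1  2  2  2  0  0  0  0
So g(14) = 0.
For pile C, compute g(0), g(1), … with moves {4, 5}:
g(0) = mex{} = 0
g(1) = mex{} = 0
g(2) = mex{} = 0
g(3) = mex{} = 0
g(4) = mex{0} = 1
g(5) = mex{0} = 1
g(6) = mex{0} = 1
g(7) = mex{0} = 1
g(8) = mex{0,1} = 2
g(9) = mex{1} = 0
g(10) = mex{1} = 0
So g(10) = 0.
By the Sprague-Grundy theorem, the Grundy value of a sum of independent games is the XOR of the component values.
Combined value = 0 XOR 0 XOR 0 = 0.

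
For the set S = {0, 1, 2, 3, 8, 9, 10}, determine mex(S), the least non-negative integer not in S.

4

The values 0, 1, 2, 3 are all present; 4 is the first non-negative integer missing from the set.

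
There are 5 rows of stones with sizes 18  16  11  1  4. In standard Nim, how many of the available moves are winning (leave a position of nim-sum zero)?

1

Bitwise XOR of the heap sizes:
  10010  (18)
  10000  (16)
  01011  (11)
  00001  (1)
  00100  (4)
  -----
  01100  (12)
The overall nim-sum is X = 12. A row of size p has a winning move iff p XOR X < p (reduce it to p XOR X).
  18: 18 XOR 12 = 30 ≥ 18 — no move.
  16: 16 XOR 12 = 28 ≥ 16 — no move.
  11: 11 XOR 12 = 7 < 11 — winning move (to 7).
  1: 1 XOR 12 = 13 ≥ 1 — no move.
  4: 4 XOR 12 = 8 ≥ 4 — no move.
That gives 1 winning move.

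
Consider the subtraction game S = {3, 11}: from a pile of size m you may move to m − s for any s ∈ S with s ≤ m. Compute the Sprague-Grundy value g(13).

2

Build the Grundy sequence with g(k) = mex{g(k−s) : s ∈ {3, 11}, s ≤ k}:
g(0) = mex{} = 0
g(1) = mex{} = 0
g(2) = mex{} = 0
g(3) = mex{0} = 1
g(4) = mex{0} = 1
g(5) = mex{0} = 1
g(6) = mex{1} = 0
g(7) = mex{1} = 0
g(8) = mex{1} = 0
g(9) = mex{0} = 1
g(10) = mex{0} = 1
g(11) = mex{0} = 1
g(12) = mex{0,1} = 2
g(13) = mex{0,1} = 2
So g(13) = 2.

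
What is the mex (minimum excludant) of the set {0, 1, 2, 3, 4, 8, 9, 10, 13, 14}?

5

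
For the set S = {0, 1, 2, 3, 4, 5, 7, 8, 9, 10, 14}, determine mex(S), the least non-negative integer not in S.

6

The values 0, 1, 2, 3, 4, 5 are all present; 6 is the first non-negative integer missing from the set.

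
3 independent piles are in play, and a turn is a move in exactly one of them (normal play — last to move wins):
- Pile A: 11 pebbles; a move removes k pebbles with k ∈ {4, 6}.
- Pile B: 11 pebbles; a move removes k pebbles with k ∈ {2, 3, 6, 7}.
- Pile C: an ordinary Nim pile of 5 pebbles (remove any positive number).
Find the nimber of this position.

Build the Grundy sequence for pile A with g(k) = mex{g(k−s) : s ∈ {4, 6}, s ≤ k}:
k:     0  1  2  3  4  5  6  7  8  9 10 11
g(k):  0  0  0  0  1  1  1  1  2  2  0  0
So g(11) = 0.
Grundy values for pile B (subtraction set {2, 3, 6, 7}):
k:     0  1  2  3  4  5  6  7  8  9 10 11
g(k):  0  0  1  1  2  0  3  1  2  0  0  1
So g(11) = 1.
Pile C is a plain Nim pile of size 5, so its Grundy value is 5.
By the Sprague-Grundy theorem, the Grundy value of a sum of independent games is the XOR of the component values.
Combined value = 0 XOR 1 XOR 5 = 4.

4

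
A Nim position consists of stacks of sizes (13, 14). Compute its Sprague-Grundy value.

3

In binary:
  1101  (13)
  1110  (14)
  ----
  0011  (3)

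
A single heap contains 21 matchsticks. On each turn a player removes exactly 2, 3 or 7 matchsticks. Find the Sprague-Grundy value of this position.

0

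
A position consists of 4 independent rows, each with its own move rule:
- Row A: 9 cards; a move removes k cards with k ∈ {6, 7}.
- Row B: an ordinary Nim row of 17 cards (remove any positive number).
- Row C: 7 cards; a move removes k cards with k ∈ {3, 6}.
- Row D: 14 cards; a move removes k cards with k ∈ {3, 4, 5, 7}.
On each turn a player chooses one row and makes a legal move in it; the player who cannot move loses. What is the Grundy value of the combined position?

19

Grundy values for row A (subtraction set {6, 7}):
k:     0  1  2  3  4  5  6  7  8  9
g(k):  0  0  0  0  0  0  1  1  1  1
So g(9) = 1.
Row B is a plain Nim row of size 17, so its Grundy value is 17.
For row C, compute g(0), g(1), … with moves {3, 6}:
k:     0  1  2  3  4  5  6  7
g(k):  0  0  0  1  1  1  2  2
So g(7) = 2.
For row D, compute g(0), g(1), … with moves {3, 4, 5, 7}:
g(0) = mex{} = 0
g(1) = mex{} = 0
g(2) = mex{} = 0
g(3) = mex{0} = 1
g(4) = mex{0} = 1
g(5) = mex{0} = 1
g(6) = mex{0,1} = 2
g(7) = mex{0,1} = 2
g(8) = mex{0,1} = 2
g(9) = mex{0,1,2} = 3
g(10) = mex{1,2} = 0
g(11) = mex{1,2} = 0
g(12) = mex{1,2,3} = 0
g(13) = mex{0,2,3} = 1
g(14) = mex{0,2,3} = 1
So g(14) = 1.
The value of a disjunctive sum is the nim-sum of the parts.
Combined value = 1 ⊕ 17 ⊕ 2 ⊕ 1 = 19.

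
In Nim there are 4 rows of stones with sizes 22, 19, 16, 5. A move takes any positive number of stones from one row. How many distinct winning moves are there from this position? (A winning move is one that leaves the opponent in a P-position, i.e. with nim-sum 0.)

Compute the nim-sum pairwise:
22 ^ 19 = 5
5 ^ 16 = 21
21 ^ 5 = 16
The overall nim-sum is X = 16. A row of size p has a winning move iff p XOR X < p (reduce it to p XOR X).
  22: 22 XOR 16 = 6 < 22 — winning move (to 6).
  19: 19 XOR 16 = 3 < 19 — winning move (to 3).
  16: 16 XOR 16 = 0 < 16 — winning move (to 0).
  5: 5 XOR 16 = 21 ≥ 5 — no move.
That gives 3 winning moves.

3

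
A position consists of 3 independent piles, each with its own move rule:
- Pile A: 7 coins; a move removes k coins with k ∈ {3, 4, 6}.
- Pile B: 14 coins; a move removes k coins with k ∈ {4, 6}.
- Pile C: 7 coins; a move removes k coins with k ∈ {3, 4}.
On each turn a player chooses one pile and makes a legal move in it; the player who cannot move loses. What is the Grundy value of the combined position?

3

For pile A, compute g(0), g(1), … with moves {3, 4, 6}:
g(0) = mex{} = 0
g(1) = mex{} = 0
g(2) = mex{} = 0
g(3) = mex{0} = 1
g(4) = mex{0} = 1
g(5) = mex{0} = 1
g(6) = mex{0,1} = 2
g(7) = mex{0,1} = 2
So g(7) = 2.
Grundy values for pile B (subtraction set {4, 6}):
k:     0  1  2  3  4  5  6  7  8  9 10 11 12 13 14
g(k):  0  0  0  0  1  1  1  1  2  2  0  0  0  0  1
So g(14) = 1.
Grundy values for pile C (subtraction set {3, 4}):
g(0) = mex{} = 0
g(1) = mex{} = 0
g(2) = mex{} = 0
g(3) = mex{0} = 1
g(4) = mex{0} = 1
g(5) = mex{0} = 1
g(6) = mex{0,1} = 2
g(7) = mex{1} = 0
So g(7) = 0.
The value of a disjunctive sum is the nim-sum of the parts.
Combined value = 2 XOR 1 XOR 0 = 3.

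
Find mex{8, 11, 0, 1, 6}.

2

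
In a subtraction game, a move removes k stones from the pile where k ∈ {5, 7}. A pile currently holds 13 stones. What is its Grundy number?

Compute g(0), g(1), … for moves {5, 7}:
k:     0  1  2  3  4  5  6  7  8  9 10 11 12 13
g(k):  0  0  0  0  0  1  1  1  1  1  2  2  0  0
So g(13) = 0.

0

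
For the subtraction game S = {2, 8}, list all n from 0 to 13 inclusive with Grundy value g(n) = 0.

0, 1, 4, 5, 10, 11

Grundy values for subtraction set {2, 8}:
k:     0  1  2  3  4  5  6  7  8  9 10 11 12 13
g(k):  0  0  1  1  0  0  1  1  2  2  0  0  1  1
The P-positions (g = 0) in 0..13 are 0, 1, 4, 5, 10, 11.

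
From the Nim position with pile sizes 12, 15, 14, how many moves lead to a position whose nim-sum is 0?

Nim-sum: 12 XOR 15 XOR 14 = 13.
The overall nim-sum is X = 13. A pile of size p has a winning move iff p XOR X < p (reduce it to p XOR X).
  12: 12 XOR 13 = 1 < 12 — winning move (to 1).
  15: 15 XOR 13 = 2 < 15 — winning move (to 2).
  14: 14 XOR 13 = 3 < 14 — winning move (to 3).
That gives 3 winning moves.

3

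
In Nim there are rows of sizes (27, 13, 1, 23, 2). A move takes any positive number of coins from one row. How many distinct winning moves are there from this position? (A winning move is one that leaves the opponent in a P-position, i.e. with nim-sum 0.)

Compute the nim-sum pairwise:
27 XOR 13 = 22
22 XOR 1 = 23
23 XOR 23 = 0
0 XOR 2 = 2
The overall nim-sum is X = 2. A row of size p has a winning move iff p XOR X < p (reduce it to p XOR X).
  27: 27 XOR 2 = 25 < 27 — winning move (to 25).
  13: 13 XOR 2 = 15 ≥ 13 — no move.
  1: 1 XOR 2 = 3 ≥ 1 — no move.
  23: 23 XOR 2 = 21 < 23 — winning move (to 21).
  2: 2 XOR 2 = 0 < 2 — winning move (to 0).
That gives 3 winning moves.

3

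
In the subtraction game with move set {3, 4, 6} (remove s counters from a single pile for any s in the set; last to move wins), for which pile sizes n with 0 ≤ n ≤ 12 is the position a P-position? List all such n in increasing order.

0, 1, 2, 9, 10, 11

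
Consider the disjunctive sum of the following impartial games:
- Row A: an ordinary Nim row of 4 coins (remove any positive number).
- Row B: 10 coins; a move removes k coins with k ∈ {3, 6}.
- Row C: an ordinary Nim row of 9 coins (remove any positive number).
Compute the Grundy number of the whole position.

13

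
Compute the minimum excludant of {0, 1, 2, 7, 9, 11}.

3

The values 0, 1, 2 are all present; 3 is the first non-negative integer missing from the set.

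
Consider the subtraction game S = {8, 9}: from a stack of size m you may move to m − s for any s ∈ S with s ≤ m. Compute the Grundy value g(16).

Grundy values for subtraction set {8, 9}:
k:     0  1  2  3  4  5  6  7  8  9 10 11 12 13 14 15 16
g(k):  0  0  0  0  0  0  0  0  1  1  1  1  1  1  1  1  2
So g(16) = 2.

2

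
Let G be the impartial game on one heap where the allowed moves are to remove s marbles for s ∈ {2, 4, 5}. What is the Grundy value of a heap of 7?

0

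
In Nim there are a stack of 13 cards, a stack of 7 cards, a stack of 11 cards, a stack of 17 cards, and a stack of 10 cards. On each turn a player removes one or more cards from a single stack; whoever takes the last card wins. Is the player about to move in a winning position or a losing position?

Winning position

Nim-sum: 13 ^ 7 ^ 11 ^ 17 ^ 10 = 26.
The nim-sum is 26 ≠ 0, so this is an N-position: the player to move can win.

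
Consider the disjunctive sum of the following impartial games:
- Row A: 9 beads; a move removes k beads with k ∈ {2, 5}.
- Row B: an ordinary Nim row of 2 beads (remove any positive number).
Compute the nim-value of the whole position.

For row A, compute g(0), g(1), … with moves {2, 5}:
k:     0  1  2  3  4  5  6  7  8  9
g(k):  0  0  1  1  0  2  1  0  0  1
So g(9) = 1.
Row B is a plain Nim row of size 2, so its Grundy value is 2.
The value of a disjunctive sum is the nim-sum of the parts.
Combined value = 1 ⊕ 2 = 3.

3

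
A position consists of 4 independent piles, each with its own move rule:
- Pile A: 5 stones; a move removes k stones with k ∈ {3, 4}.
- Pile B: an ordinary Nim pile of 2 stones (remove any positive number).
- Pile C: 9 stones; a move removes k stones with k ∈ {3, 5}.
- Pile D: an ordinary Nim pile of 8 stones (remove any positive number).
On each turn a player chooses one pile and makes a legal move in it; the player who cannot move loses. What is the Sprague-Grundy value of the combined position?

For pile A, compute g(0), g(1), … with moves {3, 4}:
k:     0  1  2  3  4  5
g(k):  0  0  0  1  1  1
So g(5) = 1.
Pile B is a plain Nim pile of size 2, so its Grundy value is 2.
Grundy values for pile C (subtraction set {3, 5}):
k:     0  1  2  3  4  5  6  7  8  9
g(k):  0  0  0  1  1  1  2  2  0  0
So g(9) = 0.
Pile D is a plain Nim pile of size 8, so its Grundy value is 8.
The value of a disjunctive sum is the nim-sum of the parts.
Combined value = 1 XOR 2 XOR 0 XOR 8 = 11.

11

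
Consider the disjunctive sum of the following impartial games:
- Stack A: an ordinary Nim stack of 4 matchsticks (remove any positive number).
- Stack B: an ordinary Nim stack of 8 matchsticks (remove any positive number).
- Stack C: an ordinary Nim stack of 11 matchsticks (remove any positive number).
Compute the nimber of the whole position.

7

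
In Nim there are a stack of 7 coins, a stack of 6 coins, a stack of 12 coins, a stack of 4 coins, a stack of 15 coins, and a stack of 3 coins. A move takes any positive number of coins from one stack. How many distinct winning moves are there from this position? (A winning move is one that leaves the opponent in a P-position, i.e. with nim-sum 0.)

5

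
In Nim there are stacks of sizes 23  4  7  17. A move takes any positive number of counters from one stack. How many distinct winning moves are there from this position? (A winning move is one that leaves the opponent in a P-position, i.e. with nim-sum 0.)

3

Nim-sum: 23 XOR 4 XOR 7 XOR 17 = 5.
The overall nim-sum is X = 5. A stack of size p has a winning move iff p XOR X < p (reduce it to p XOR X).
  23: 23 XOR 5 = 18 < 23 — winning move (to 18).
  4: 4 XOR 5 = 1 < 4 — winning move (to 1).
  7: 7 XOR 5 = 2 < 7 — winning move (to 2).
  17: 17 XOR 5 = 20 ≥ 17 — no move.
That gives 3 winning moves.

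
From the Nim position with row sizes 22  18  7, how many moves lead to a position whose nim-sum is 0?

3

In binary:
  10110  (22)
  10010  (18)
  00111  (7)
  -----
  00011  (3)
The overall nim-sum is X = 3. A row of size p has a winning move iff p XOR X < p (reduce it to p XOR X).
  22: 22 XOR 3 = 21 < 22 — winning move (to 21).
  18: 18 XOR 3 = 17 < 18 — winning move (to 17).
  7: 7 XOR 3 = 4 < 7 — winning move (to 4).
That gives 3 winning moves.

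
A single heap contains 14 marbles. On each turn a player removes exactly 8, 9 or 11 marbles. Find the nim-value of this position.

1

Build the Grundy sequence with g(k) = mex{g(k−s) : s ∈ {8, 9, 11}, s ≤ k}:
k:     0  1  2  3  4  5  6  7  8  9 10 11 12 13 14
g(k):  0  0  0  0  0  0  0  0  1  1  1  1  1  1  1
So g(14) = 1.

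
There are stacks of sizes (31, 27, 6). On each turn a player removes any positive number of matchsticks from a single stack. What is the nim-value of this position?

2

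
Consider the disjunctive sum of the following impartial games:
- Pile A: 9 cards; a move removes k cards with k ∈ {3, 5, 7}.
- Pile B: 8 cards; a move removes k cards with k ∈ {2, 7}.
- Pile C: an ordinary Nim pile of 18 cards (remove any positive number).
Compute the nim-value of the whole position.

19

Grundy values for pile A (subtraction set {3, 5, 7}):
g(0) = mex{} = 0
g(1) = mex{} = 0
g(2) = mex{} = 0
g(3) = mex{0} = 1
g(4) = mex{0} = 1
g(5) = mex{0} = 1
g(6) = mex{0,1} = 2
g(7) = mex{0,1} = 2
g(8) = mex{0,1} = 2
g(9) = mex{0,1,2} = 3
So g(9) = 3.
Build the Grundy sequence for pile B with g(k) = mex{g(k−s) : s ∈ {2, 7}, s ≤ k}:
k:     0  1  2  3  4  5  6  7  8
g(k):  0  0  1  1  0  0  1  1  2
So g(8) = 2.
Pile C is a plain Nim pile of size 18, so its Grundy value is 18.
By the Sprague-Grundy theorem, the Grundy value of a sum of independent games is the XOR of the component values.
Combined value = 3 ⊕ 2 ⊕ 18 = 19.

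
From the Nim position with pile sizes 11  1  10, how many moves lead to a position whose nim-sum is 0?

Bitwise XOR of the heap sizes:
  1011  (11)
  0001  (1)
  1010  (10)
  ----
  0000  (0)
The nim-sum is already 0, so every move leaves a nonzero nim-sum — there are no winning moves.

0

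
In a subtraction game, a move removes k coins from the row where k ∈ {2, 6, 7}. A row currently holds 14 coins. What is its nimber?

0

Build the Grundy sequence with g(k) = mex{g(k−s) : s ∈ {2, 6, 7}, s ≤ k}:
k:     0  1  2  3  4  5  6  7  8  9 10 11 12 13 14
g(k):  0  0  1  1  0  0  1  1  2  0  3  1  2  0  0
So g(14) = 0.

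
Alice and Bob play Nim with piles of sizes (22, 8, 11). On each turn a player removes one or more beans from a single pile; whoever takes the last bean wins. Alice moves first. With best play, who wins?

Alice wins

Bitwise XOR of the heap sizes:
  10110  (22)
  01000  (8)
  01011  (11)
  -----
  10101  (21)
The nim-sum is 21 ≠ 0, so this is an N-position: the player to move can win; Alice has a winning move.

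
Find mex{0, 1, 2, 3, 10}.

The values 0, 1, 2, 3 are all present; 4 is the first non-negative integer missing from the set.

4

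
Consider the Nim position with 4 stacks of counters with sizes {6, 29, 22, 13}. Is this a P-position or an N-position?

P-position

Compute the nim-sum pairwise:
6 ^ 29 = 27
27 ^ 22 = 13
13 ^ 13 = 0
The nim-sum is 0, so this is a P-position: the player to move is in a losing position under optimal play.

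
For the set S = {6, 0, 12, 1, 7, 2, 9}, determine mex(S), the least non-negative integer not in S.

3

The values 0, 1, 2 are all present; 3 is the first non-negative integer missing from the set.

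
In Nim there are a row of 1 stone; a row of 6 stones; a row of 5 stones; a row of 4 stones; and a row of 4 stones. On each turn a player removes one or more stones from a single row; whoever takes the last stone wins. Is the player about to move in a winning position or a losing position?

Compute the nim-sum pairwise:
1 ^ 6 = 7
7 ^ 5 = 2
2 ^ 4 = 6
6 ^ 4 = 2
The nim-sum is 2 ≠ 0, so this is an N-position: the player to move can win.

Winning position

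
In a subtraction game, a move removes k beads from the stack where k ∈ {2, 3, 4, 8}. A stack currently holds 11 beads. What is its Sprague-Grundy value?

2

Grundy values for subtraction set {2, 3, 4, 8}:
g(0) = mex{} = 0
g(1) = mex{} = 0
g(2) = mex{0} = 1
g(3) = mex{0} = 1
g(4) = mex{0,1} = 2
g(5) = mex{0,1} = 2
g(6) = mex{1,2} = 0
g(7) = mex{1,2} = 0
g(8) = mex{0,2} = 1
g(9) = mex{0,2} = 1
g(10) = mex{0,1} = 2
g(11) = mex{0,1} = 2
So g(11) = 2.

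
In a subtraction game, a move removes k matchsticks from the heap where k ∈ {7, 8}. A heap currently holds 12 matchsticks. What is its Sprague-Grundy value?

1

Compute g(0), g(1), … for moves {7, 8}:
g(0) = mex{} = 0
g(1) = mex{} = 0
g(2) = mex{} = 0
g(3) = mex{} = 0
g(4) = mex{} = 0
g(5) = mex{} = 0
g(6) = mex{} = 0
g(7) = mex{0} = 1
g(8) = mex{0} = 1
g(9) = mex{0} = 1
g(10) = mex{0} = 1
g(11) = mex{0} = 1
g(12) = mex{0} = 1
So g(12) = 1.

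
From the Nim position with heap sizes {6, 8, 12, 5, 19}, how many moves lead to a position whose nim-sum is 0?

Nim-sum: 6 ^ 8 ^ 12 ^ 5 ^ 19 = 20.
The overall nim-sum is X = 20. A heap of size p has a winning move iff p XOR X < p (reduce it to p XOR X).
  6: 6 XOR 20 = 18 ≥ 6 — no move.
  8: 8 XOR 20 = 28 ≥ 8 — no move.
  12: 12 XOR 20 = 24 ≥ 12 — no move.
  5: 5 XOR 20 = 17 ≥ 5 — no move.
  19: 19 XOR 20 = 7 < 19 — winning move (to 7).
That gives 1 winning move.

1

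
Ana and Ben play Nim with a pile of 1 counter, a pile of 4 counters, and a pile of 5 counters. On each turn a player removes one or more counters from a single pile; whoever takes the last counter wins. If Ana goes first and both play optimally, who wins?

Nim-sum: 1 ^ 4 ^ 5 = 0.
The nim-sum is 0, so this is a P-position: the player to move is in a losing position under optimal play; Ana is about to move from it and so loses — Ben wins.

Ben wins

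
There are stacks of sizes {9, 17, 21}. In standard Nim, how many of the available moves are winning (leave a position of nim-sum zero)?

Nim-sum: 9 ⊕ 17 ⊕ 21 = 13.
The overall nim-sum is X = 13. A stack of size p has a winning move iff p XOR X < p (reduce it to p XOR X).
  9: 9 XOR 13 = 4 < 9 — winning move (to 4).
  17: 17 XOR 13 = 28 ≥ 17 — no move.
  21: 21 XOR 13 = 24 ≥ 21 — no move.
That gives 1 winning move.

1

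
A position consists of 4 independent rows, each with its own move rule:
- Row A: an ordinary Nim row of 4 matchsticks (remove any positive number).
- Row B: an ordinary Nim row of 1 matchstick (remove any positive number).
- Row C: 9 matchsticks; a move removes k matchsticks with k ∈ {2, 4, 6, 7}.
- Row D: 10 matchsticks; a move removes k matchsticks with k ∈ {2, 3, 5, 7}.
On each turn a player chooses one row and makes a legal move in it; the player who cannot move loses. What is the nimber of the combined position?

5

Row A is a plain Nim row of size 4, so its Grundy value is 4.
Row B is a plain Nim row of size 1, so its Grundy value is 1.
Grundy values for row C (subtraction set {2, 4, 6, 7}):
g(0) = mex{} = 0
g(1) = mex{} = 0
g(2) = mex{0} = 1
g(3) = mex{0} = 1
g(4) = mex{0,1} = 2
g(5) = mex{0,1} = 2
g(6) = mex{0,1,2} = 3
g(7) = mex{0,1,2} = 3
g(8) = mex{0,1,2,3} = 4
g(9) = mex{1,2,3} = 0
So g(9) = 0.
Grundy values for row D (subtraction set {2, 3, 5, 7}):
k:     0  1  2  3  4  5  6  7  8  9 10
g(k):  0  0  1  1  2  2  3  3  4  0  0
So g(10) = 0.
By the Sprague-Grundy theorem, the Grundy value of a sum of independent games is the XOR of the component values.
Combined value = 4 ⊕ 1 ⊕ 0 ⊕ 0 = 5.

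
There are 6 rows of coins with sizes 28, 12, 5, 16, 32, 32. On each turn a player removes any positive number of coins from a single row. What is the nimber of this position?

Nim-sum: 28 ^ 12 ^ 5 ^ 16 ^ 32 ^ 32 = 5.

5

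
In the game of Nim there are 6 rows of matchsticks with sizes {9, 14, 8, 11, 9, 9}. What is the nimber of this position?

4

Compute the nim-sum pairwise:
9 ^ 14 = 7
7 ^ 8 = 15
15 ^ 11 = 4
4 ^ 9 = 13
13 ^ 9 = 4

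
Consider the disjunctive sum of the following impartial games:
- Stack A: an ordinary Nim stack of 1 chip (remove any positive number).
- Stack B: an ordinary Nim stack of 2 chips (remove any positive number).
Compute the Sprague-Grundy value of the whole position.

Stack A is a plain Nim stack of size 1, so its Grundy value is 1.
Stack B is a plain Nim stack of size 2, so its Grundy value is 2.
By the Sprague-Grundy theorem, the Grundy value of a sum of independent games is the XOR of the component values.
Combined value = 1 ⊕ 2 = 3.

3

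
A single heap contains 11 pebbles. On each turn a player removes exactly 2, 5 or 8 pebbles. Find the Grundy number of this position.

0

Compute g(0), g(1), … for moves {2, 5, 8}:
k:     0  1  2  3  4  5  6  7  8  9 10 11
g(k):  0  0  1  1  0  2  1  0  2  1  0  0
So g(11) = 0.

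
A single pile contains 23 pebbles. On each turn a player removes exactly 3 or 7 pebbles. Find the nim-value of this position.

Grundy values for subtraction set {3, 7}:
k:     0  1  2  3  4  5  6  7  8  9 10 11 12 13 14 15 16 17 18 19 20 21 22 23
g(k):  0  0  0  1  1  1  0  2  2  1  0  0  0  1  1  1  0  2  2  1  0  0  0  1
So g(23) = 1.

1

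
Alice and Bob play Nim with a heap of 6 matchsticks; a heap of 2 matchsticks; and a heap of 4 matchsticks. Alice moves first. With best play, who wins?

Bob wins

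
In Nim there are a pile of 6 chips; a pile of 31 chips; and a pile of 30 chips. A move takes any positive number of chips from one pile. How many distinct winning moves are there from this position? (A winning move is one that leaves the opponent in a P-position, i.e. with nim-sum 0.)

3

Compute the nim-sum pairwise:
6 XOR 31 = 25
25 XOR 30 = 7
The overall nim-sum is X = 7. A pile of size p has a winning move iff p XOR X < p (reduce it to p XOR X).
  6: 6 XOR 7 = 1 < 6 — winning move (to 1).
  31: 31 XOR 7 = 24 < 31 — winning move (to 24).
  30: 30 XOR 7 = 25 < 30 — winning move (to 25).
That gives 3 winning moves.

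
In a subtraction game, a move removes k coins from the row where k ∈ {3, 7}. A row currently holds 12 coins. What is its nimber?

0

Build the Grundy sequence with g(k) = mex{g(k−s) : s ∈ {3, 7}, s ≤ k}:
g(0) = mex{} = 0
g(1) = mex{} = 0
g(2) = mex{} = 0
g(3) = mex{0} = 1
g(4) = mex{0} = 1
g(5) = mex{0} = 1
g(6) = mex{1} = 0
g(7) = mex{0,1} = 2
g(8) = mex{0,1} = 2
g(9) = mex{0} = 1
g(10) = mex{1,2} = 0
g(11) = mex{1,2} = 0
g(12) = mex{1} = 0
So g(12) = 0.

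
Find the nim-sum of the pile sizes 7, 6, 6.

Nim-sum: 7 ^ 6 ^ 6 = 7.

7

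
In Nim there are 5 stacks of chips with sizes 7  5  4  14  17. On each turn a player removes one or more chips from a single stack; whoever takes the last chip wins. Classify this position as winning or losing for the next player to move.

Bitwise XOR of the heap sizes:
  00111  (7)
  00101  (5)
  00100  (4)
  01110  (14)
  10001  (17)
  -----
  11001  (25)
The nim-sum is 25 ≠ 0, so this is an N-position: the player to move can win.

Winning position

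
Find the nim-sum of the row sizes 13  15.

2

Bitwise XOR of the heap sizes:
  1101  (13)
  1111  (15)
  ----
  0010  (2)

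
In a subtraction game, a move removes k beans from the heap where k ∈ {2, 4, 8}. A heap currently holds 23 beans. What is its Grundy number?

2

Build the Grundy sequence with g(k) = mex{g(k−s) : s ∈ {2, 4, 8}, s ≤ k}:
k:     0  1  2  3  4  5  6  7  8  9 10 11 12 13 14 15 16 17 18 19 20 21 22 23
g(k):  0  0  1  1  2  2  0  0  1  1  2  2  0  0  1  1  2  2  0  0  1  1  2  2
So g(23) = 2.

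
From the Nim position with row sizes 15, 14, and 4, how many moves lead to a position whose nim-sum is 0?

3

Write each in binary and XOR column by column:
  1111  (15)
  1110  (14)
  0100  (4)
  ----
  0101  (5)
The overall nim-sum is X = 5. A row of size p has a winning move iff p XOR X < p (reduce it to p XOR X).
  15: 15 XOR 5 = 10 < 15 — winning move (to 10).
  14: 14 XOR 5 = 11 < 14 — winning move (to 11).
  4: 4 XOR 5 = 1 < 4 — winning move (to 1).
That gives 3 winning moves.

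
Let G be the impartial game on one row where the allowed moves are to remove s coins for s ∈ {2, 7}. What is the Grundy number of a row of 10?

0

Compute g(0), g(1), … for moves {2, 7}:
k:     0  1  2  3  4  5  6  7  8  9 10
g(k):  0  0  1  1  0  0  1  1  2  0  0
So g(10) = 0.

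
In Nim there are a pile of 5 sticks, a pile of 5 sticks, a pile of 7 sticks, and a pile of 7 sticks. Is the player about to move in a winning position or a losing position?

Losing position

Compute the nim-sum pairwise:
5 ⊕ 5 = 0
0 ⊕ 7 = 7
7 ⊕ 7 = 0
The nim-sum is 0, so this is a P-position: the player to move is in a losing position under optimal play.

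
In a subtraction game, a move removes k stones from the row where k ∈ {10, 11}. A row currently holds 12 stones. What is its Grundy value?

Build the Grundy sequence with g(k) = mex{g(k−s) : s ∈ {10, 11}, s ≤ k}:
k:     0  1  2  3  4  5  6  7  8  9 10 11 12
g(k):  0  0  0  0  0  0  0  0  0  0  1  1  1
So g(12) = 1.

1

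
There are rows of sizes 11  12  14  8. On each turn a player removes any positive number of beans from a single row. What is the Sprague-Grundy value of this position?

Nim-sum: 11 ⊕ 12 ⊕ 14 ⊕ 8 = 1.

1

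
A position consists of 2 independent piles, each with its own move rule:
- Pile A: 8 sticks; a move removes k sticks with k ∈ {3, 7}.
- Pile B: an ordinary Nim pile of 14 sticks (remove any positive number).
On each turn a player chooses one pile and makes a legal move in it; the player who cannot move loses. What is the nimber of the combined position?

12

Grundy values for pile A (subtraction set {3, 7}):
g(0) = mex{} = 0
g(1) = mex{} = 0
g(2) = mex{} = 0
g(3) = mex{0} = 1
g(4) = mex{0} = 1
g(5) = mex{0} = 1
g(6) = mex{1} = 0
g(7) = mex{0,1} = 2
g(8) = mex{0,1} = 2
So g(8) = 2.
Pile B is a plain Nim pile of size 14, so its Grundy value is 14.
By the Sprague-Grundy theorem, the Grundy value of a sum of independent games is the XOR of the component values.
Combined value = 2 ⊕ 14 = 12.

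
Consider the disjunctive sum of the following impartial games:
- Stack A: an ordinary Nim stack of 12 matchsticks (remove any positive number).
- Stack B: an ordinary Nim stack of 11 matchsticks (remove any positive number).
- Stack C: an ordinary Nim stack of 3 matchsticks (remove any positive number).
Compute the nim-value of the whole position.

4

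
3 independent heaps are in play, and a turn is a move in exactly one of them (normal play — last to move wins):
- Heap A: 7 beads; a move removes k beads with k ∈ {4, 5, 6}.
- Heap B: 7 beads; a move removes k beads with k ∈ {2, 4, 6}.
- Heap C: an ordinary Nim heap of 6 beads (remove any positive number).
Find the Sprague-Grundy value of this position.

4

Build the Grundy sequence for heap A with g(k) = mex{g(k−s) : s ∈ {4, 5, 6}, s ≤ k}:
g(0) = mex{} = 0
g(1) = mex{} = 0
g(2) = mex{} = 0
g(3) = mex{} = 0
g(4) = mex{0} = 1
g(5) = mex{0} = 1
g(6) = mex{0} = 1
g(7) = mex{0} = 1
So g(7) = 1.
For heap B, compute g(0), g(1), … with moves {2, 4, 6}:
g(0) = mex{} = 0
g(1) = mex{} = 0
g(2) = mex{0} = 1
g(3) = mex{0} = 1
g(4) = mex{0,1} = 2
g(5) = mex{0,1} = 2
g(6) = mex{0,1,2} = 3
g(7) = mex{0,1,2} = 3
So g(7) = 3.
Heap C is a plain Nim heap of size 6, so its Grundy value is 6.
By the Sprague-Grundy theorem, the Grundy value of a sum of independent games is the XOR of the component values.
Combined value = 1 ⊕ 3 ⊕ 6 = 4.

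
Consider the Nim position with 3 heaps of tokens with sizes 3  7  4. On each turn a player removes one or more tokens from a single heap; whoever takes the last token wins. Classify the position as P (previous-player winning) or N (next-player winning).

P-position

Nim-sum: 3 ^ 7 ^ 4 = 0.
The nim-sum is 0, so this is a P-position: the player to move is in a losing position under optimal play.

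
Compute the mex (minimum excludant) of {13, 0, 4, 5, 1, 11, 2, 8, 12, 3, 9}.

The values 0, 1, 2, 3, 4, 5 are all present; 6 is the first non-negative integer missing from the set.

6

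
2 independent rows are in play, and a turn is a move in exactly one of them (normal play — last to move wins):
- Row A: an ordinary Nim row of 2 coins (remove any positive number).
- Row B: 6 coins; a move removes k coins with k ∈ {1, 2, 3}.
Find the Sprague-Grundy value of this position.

Row A is a plain Nim row of size 2, so its Grundy value is 2.
For row B, compute g(0), g(1), … with moves {1, 2, 3}:
g(0) = mex{} = 0
g(1) = mex{0} = 1
g(2) = mex{0,1} = 2
g(3) = mex{0,1,2} = 3
g(4) = mex{1,2,3} = 0
g(5) = mex{0,2,3} = 1
g(6) = mex{0,1,3} = 2
So g(6) = 2.
The value of a disjunctive sum is the nim-sum of the parts.
Combined value = 2 XOR 2 = 0.

0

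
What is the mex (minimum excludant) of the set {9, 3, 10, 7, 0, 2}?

1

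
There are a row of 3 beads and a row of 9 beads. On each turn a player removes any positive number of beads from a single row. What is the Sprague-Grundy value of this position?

Compute the nim-sum pairwise:
3 ^ 9 = 10

10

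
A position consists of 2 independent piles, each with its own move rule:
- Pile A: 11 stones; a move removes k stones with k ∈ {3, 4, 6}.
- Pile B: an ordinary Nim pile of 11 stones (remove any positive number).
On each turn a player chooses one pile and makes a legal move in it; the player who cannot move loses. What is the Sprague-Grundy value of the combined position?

11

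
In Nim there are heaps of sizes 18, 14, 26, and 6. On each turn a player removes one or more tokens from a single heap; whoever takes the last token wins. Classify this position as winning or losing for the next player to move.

Losing position

Compute the nim-sum pairwise:
18 XOR 14 = 28
28 XOR 26 = 6
6 XOR 6 = 0
The nim-sum is 0, so this is a P-position: the player to move is in a losing position under optimal play.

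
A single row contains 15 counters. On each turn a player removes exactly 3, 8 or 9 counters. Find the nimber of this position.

Build the Grundy sequence with g(k) = mex{g(k−s) : s ∈ {3, 8, 9}, s ≤ k}:
k:     0  1  2  3  4  5  6  7  8  9 10 11 12 13 14 15
g(k):  0  0  0  1  1  1  0  0  2  1  1  3  0  0  2  1
So g(15) = 1.

1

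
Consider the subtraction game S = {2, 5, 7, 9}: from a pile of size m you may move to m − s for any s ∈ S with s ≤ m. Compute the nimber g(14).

Compute g(0), g(1), … for moves {2, 5, 7, 9}:
g(0) = mex{} = 0
g(1) = mex{} = 0
g(2) = mex{0} = 1
g(3) = mex{0} = 1
g(4) = mex{1} = 0
g(5) = mex{0,1} = 2
g(6) = mex{0} = 1
g(7) = mex{0,1,2} = 3
g(8) = mex{0,1} = 2
g(9) = mex{0,1,3} = 2
g(10) = mex{0,1,2} = 3
g(11) = mex{0,1,2} = 3
g(12) = mex{1,2,3} = 0
g(13) = mex{0,1,2,3} = 4
g(14) = mex{0,2,3} = 1
So g(14) = 1.

1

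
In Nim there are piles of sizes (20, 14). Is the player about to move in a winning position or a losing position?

Winning position

Bitwise XOR of the heap sizes:
  10100  (20)
  01110  (14)
  -----
  11010  (26)
The nim-sum is 26 ≠ 0, so this is an N-position: the player to move can win.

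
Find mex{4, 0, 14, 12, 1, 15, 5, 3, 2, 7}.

6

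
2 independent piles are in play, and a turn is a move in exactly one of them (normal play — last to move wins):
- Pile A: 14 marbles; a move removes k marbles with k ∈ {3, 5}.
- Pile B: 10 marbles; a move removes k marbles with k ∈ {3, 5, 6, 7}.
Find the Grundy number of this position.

2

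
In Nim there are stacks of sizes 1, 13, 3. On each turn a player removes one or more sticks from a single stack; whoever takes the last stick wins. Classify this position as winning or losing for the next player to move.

Nim-sum: 1 ⊕ 13 ⊕ 3 = 15.
The nim-sum is 15 ≠ 0, so this is an N-position: the player to move can win.

Winning position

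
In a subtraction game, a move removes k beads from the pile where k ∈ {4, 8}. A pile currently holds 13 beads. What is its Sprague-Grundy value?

0

Build the Grundy sequence with g(k) = mex{g(k−s) : s ∈ {4, 8}, s ≤ k}:
k:     0  1  2  3  4  5  6  7  8  9 10 11 12 13
g(k):  0  0  0  0  1  1  1  1  2  2  2  2  0  0
So g(13) = 0.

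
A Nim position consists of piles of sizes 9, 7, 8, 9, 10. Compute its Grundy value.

5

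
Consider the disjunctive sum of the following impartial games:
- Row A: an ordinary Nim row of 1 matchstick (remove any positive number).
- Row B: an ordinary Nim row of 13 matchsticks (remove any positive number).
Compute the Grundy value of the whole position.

12

Row A is a plain Nim row of size 1, so its Grundy value is 1.
Row B is a plain Nim row of size 13, so its Grundy value is 13.
By the Sprague-Grundy theorem, the Grundy value of a sum of independent games is the XOR of the component values.
Combined value = 1 ⊕ 13 = 12.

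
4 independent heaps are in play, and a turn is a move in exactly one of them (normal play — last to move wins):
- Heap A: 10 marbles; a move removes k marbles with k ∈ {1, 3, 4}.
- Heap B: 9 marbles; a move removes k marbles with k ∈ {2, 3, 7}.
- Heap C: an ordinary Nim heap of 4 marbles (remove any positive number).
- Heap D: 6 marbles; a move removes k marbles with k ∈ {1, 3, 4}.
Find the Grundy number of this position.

5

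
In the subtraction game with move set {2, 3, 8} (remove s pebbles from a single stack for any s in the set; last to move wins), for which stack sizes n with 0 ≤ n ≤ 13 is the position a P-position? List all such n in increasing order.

0, 1, 5, 6, 10, 11

Compute g(0), g(1), … for moves {2, 3, 8}:
g(0) = mex{} = 0
g(1) = mex{} = 0
g(2) = mex{0} = 1
g(3) = mex{0} = 1
g(4) = mex{0,1} = 2
g(5) = mex{1} = 0
g(6) = mex{1,2} = 0
g(7) = mex{0,2} = 1
g(8) = mex{0} = 1
g(9) = mex{0,1} = 2
g(10) = mex{1} = 0
g(11) = mex{1,2} = 0
g(12) = mex{0,2} = 1
g(13) = mex{0} = 1
The P-positions (g = 0) in 0..13 are 0, 1, 5, 6, 10, 11.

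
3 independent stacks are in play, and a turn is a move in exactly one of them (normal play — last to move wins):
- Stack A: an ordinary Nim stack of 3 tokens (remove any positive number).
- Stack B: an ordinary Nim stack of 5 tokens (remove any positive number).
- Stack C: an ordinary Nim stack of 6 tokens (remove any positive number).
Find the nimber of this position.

Stack A is a plain Nim stack of size 3, so its Grundy value is 3.
Stack B is a plain Nim stack of size 5, so its Grundy value is 5.
Stack C is a plain Nim stack of size 6, so its Grundy value is 6.
By the Sprague-Grundy theorem, the Grundy value of a sum of independent games is the XOR of the component values.
Combined value = 3 XOR 5 XOR 6 = 0.

0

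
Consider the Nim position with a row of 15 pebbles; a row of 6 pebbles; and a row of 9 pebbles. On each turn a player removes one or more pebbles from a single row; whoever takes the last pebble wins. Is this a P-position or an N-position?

P-position

In binary:
  1111  (15)
  0110  (6)
  1001  (9)
  ----
  0000  (0)
The nim-sum is 0, so this is a P-position: the player to move is in a losing position under optimal play.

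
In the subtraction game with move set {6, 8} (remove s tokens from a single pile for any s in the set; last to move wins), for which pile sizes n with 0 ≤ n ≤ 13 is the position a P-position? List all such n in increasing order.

0, 1, 2, 3, 4, 5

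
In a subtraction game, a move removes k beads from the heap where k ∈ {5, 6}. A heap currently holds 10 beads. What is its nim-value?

2

Compute g(0), g(1), … for moves {5, 6}:
g(0) = mex{} = 0
g(1) = mex{} = 0
g(2) = mex{} = 0
g(3) = mex{} = 0
g(4) = mex{} = 0
g(5) = mex{0} = 1
g(6) = mex{0} = 1
g(7) = mex{0} = 1
g(8) = mex{0} = 1
g(9) = mex{0} = 1
g(10) = mex{0,1} = 2
So g(10) = 2.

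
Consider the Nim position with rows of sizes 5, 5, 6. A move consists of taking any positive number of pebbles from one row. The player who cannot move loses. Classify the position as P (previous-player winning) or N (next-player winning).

N-position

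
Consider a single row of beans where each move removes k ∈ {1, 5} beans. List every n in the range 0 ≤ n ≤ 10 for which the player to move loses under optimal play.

0, 2, 4, 6, 8, 10

Build the Grundy sequence with g(k) = mex{g(k−s) : s ∈ {1, 5}, s ≤ k}:
g(0) = mex{} = 0
g(1) = mex{0} = 1
g(2) = mex{1} = 0
g(3) = mex{0} = 1
g(4) = mex{1} = 0
g(5) = mex{0} = 1
g(6) = mex{1} = 0
g(7) = mex{0} = 1
g(8) = mex{1} = 0
g(9) = mex{0} = 1
g(10) = mex{1} = 0
The P-positions (g = 0) in 0..10 are 0, 2, 4, 6, 8, 10.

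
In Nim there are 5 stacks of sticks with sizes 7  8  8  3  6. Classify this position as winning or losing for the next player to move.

Winning position

Nim-sum: 7 XOR 8 XOR 8 XOR 3 XOR 6 = 2.
The nim-sum is 2 ≠ 0, so this is an N-position: the player to move can win.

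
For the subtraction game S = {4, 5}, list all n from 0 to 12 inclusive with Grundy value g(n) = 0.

0, 1, 2, 3, 9, 10, 11, 12

Grundy values for subtraction set {4, 5}:
k:     0  1  2  3  4  5  6  7  8  9 10 11 12
g(k):  0  0  0  0  1  1  1  1  2  0  0  0  0
The P-positions (g = 0) in 0..12 are 0, 1, 2, 3, 9, 10, 11, 12.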